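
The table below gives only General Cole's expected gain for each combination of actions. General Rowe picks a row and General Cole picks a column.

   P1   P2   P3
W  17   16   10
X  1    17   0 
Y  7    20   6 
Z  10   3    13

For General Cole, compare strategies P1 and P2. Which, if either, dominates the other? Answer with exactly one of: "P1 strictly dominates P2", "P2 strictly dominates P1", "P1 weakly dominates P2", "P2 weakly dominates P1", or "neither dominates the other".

Compare P1 to P2 across every action of General Rowe: W: 17>16, X: 1<17, Y: 7<20, Z: 10>3.
P1 does better at W, Z but worse at X, Y; neither strategy dominates the other.

neither dominates the other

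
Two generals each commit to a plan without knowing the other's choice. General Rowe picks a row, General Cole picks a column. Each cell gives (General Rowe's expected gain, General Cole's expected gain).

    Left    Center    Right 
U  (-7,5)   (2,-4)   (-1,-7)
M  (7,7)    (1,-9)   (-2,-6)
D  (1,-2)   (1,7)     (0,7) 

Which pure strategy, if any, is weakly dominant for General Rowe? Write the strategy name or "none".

none

U fails to dominate M at Left (-7<7).
M fails to dominate U at Center (1<2).
D fails to dominate U at Center (1<2).
No single strategy dominates all the others.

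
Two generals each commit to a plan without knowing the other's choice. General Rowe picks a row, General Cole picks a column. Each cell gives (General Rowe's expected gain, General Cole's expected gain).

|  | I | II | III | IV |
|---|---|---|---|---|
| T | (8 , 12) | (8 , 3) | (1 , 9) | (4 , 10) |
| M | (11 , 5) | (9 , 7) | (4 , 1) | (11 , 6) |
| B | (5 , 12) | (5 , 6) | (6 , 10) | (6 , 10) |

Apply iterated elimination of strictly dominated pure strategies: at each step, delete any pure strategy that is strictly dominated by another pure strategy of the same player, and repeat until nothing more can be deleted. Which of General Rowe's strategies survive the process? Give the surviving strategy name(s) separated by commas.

General Rowe's strategy T is strictly dominated by M (I: 11>8, II: 9>8, III: 4>1, IV: 11>4) and is removed.
Column III is eliminated: I beats it against every remaining row (M: 5>1, B: 12>10).
For General Rowe, M strictly dominates B on the remaining columns (I: 11>5, II: 9>5, IV: 11>6); eliminate B.
Column I is eliminated: II beats it against every remaining row (M: 7>5).
For General Cole, II strictly dominates IV on the remaining rows (M: 7>6); eliminate IV.
Among the remaining strategies, none is strictly dominated by another pure strategy of the same player, so the elimination stops.
Surviving strategies — General Rowe: {M}; General Cole: {II}.

M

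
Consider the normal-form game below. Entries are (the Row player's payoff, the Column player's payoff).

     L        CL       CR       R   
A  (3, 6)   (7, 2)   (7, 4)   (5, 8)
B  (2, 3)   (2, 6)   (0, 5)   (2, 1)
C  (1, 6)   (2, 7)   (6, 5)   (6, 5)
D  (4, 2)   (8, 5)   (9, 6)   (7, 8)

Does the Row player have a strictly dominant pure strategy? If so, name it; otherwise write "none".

D vs A: L: 4>3, CL: 8>7, CR: 9>7, R: 7>5.
D vs B: L: 4>2, CL: 8>2, CR: 9>0, R: 7>2.
D vs C: L: 4>1, CL: 8>2, CR: 9>6, R: 7>6.
D strictly beats every other strategy against every opponent action, so it is strictly dominant.

D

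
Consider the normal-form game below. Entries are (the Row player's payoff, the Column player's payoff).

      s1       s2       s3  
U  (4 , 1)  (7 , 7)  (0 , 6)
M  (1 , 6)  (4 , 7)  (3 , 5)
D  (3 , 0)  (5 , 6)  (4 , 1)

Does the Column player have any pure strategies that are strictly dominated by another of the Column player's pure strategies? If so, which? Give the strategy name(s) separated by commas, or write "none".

s1, s3

s1 is strictly dominated by s2 (U: 7>1, M: 7>6, D: 6>0).
Nothing dominates s2: s1 at U (7>1); s3 at U (7>6).
s2 strictly dominates s3 — U: 7>6, M: 7>5, D: 6>1.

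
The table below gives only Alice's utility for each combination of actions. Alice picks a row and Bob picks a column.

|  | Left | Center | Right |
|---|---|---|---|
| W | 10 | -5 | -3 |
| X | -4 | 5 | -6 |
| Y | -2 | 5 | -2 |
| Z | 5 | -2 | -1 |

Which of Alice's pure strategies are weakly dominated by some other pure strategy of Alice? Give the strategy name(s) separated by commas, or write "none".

X

W is not dominated — it holds its own against X at Left (10>-4); Y at Left (10>-2); Z at Left (10>5).
X is weakly dominated by Y (Left: -2>-4, Center: 5=5, Right: -2>-6).
Nothing dominates Y: W at Center (5>-5); X at Left (-2>-4); Z at Center (5>-2).
Z is not dominated — it holds its own against W at Center (-2>-5); X at Left (5>-4); Y at Left (5>-2).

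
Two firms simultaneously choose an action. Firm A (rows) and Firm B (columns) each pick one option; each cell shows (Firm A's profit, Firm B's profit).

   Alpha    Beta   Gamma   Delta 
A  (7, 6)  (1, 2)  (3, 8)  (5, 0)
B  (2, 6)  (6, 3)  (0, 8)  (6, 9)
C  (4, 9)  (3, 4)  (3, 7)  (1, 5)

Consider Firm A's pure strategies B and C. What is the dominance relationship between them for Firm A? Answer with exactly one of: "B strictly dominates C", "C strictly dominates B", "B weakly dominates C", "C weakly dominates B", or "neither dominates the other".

neither dominates the other

Compare B to C across each choice by Firm B: Alpha: 2<4, Beta: 6>3, Gamma: 0<3, Delta: 6>1.
B does better at Beta, Delta but worse at Alpha, Gamma; neither strategy dominates the other.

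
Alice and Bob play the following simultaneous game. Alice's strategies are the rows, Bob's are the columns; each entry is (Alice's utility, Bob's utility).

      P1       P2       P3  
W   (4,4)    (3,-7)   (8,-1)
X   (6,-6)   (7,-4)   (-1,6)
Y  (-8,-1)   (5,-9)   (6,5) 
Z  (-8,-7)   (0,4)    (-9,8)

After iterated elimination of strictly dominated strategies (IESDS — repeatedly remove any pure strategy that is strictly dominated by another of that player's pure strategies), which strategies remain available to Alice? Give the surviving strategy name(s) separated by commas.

W, X

Alice's strategy Z is strictly dominated by W (P1: 4>-8, P2: 3>0, P3: 8>-9) and is removed.
Column P2 is eliminated: P3 beats it against every remaining row (W: -1>-7, X: 6>-4, Y: 5>-9).
Alice's strategy Y is strictly dominated by W (P1: 4>-8, P3: 8>6) and is removed.
Among the remaining strategies, none is strictly dominated by another pure strategy of the same player, so the elimination stops.
Surviving strategies — Alice: {W, X}; Bob: {P1, P3}.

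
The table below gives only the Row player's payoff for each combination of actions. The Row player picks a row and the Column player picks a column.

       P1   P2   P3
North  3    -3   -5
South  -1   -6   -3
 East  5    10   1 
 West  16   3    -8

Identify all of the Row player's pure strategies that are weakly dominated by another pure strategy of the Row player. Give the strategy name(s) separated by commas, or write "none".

North, South

North is weakly dominated by East (P1: 5>3, P2: 10>-3, P3: 1>-5).
East weakly dominates South — P1: 5>-1, P2: 10>-6, P3: 1>-3.
East: no other strategy beats it everywhere (North at P1 (5>3); South at P1 (5>-1); West at P2 (10>3)).
Nothing dominates West: North at P1 (16>3); South at P1 (16>-1); East at P1 (16>5).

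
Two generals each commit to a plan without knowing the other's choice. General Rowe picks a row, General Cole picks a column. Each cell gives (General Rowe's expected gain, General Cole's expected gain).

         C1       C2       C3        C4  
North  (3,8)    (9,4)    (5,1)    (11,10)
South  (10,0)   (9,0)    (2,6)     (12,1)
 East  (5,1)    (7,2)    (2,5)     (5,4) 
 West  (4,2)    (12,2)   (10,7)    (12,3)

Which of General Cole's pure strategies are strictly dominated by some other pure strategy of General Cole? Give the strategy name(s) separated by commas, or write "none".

C1: dominated, since C4 does at least as well everywhere (North: 10>8, South: 1>0, East: 4>1, West: 3>2).
C2: dominated, since C4 does at least as well everywhere (North: 10>4, South: 1>0, East: 4>2, West: 3>2).
Nothing dominates C3: C1 at South (6>0); C2 at South (6>0); C4 at South (6>1).
C4: no other strategy beats it everywhere (C1 at North (10>8); C2 at North (10>4); C3 at North (10>1)).

C1, C2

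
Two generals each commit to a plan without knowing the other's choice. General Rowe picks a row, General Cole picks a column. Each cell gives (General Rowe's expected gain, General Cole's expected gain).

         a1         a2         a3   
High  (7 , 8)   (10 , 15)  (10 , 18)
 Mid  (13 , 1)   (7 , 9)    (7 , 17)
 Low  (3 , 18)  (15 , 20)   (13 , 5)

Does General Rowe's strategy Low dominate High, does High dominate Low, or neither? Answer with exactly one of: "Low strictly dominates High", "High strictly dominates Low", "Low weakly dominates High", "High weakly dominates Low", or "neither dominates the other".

Compare Low to High across each choice by General Cole: a1: 3<7, a2: 15>10, a3: 13>10.
Low does better at a2, a3 but worse at a1; neither strategy dominates the other.

neither dominates the other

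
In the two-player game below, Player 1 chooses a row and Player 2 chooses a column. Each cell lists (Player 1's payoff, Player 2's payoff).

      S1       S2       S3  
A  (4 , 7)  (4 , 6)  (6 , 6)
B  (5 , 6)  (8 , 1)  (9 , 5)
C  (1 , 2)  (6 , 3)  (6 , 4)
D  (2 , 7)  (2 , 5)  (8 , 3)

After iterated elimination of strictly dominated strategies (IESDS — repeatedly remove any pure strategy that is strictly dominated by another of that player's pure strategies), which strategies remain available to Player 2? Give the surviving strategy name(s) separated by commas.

S1

Row A is eliminated: B beats it against every remaining column (S1: 5>4, S2: 8>4, S3: 9>6).
Row C is eliminated: B beats it against every remaining column (S1: 5>1, S2: 8>6, S3: 9>6).
For Player 1, B strictly dominates D on the remaining columns (S1: 5>2, S2: 8>2, S3: 9>8); eliminate D.
Column S2 is eliminated: S1 beats it against every remaining row (B: 6>1).
Column S3 is eliminated: S1 beats it against every remaining row (B: 6>5).
Among the remaining strategies, none is strictly dominated by another pure strategy of the same player, so the elimination stops.
Surviving strategies — Player 1: {B}; Player 2: {S1}.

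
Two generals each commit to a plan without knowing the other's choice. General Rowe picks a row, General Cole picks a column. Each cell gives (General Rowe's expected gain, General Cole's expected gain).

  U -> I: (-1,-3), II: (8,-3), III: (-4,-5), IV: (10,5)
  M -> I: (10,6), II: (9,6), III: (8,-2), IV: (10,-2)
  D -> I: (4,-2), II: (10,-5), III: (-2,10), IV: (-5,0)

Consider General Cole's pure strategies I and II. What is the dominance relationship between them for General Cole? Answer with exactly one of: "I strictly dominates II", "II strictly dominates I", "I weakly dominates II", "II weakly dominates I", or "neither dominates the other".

Compare I to II across each opponent action: U: -3=-3, M: 6=6, D: -2>-5.
I is at least as good everywhere and strictly better somewhere (tied only at U, M), so I weakly but not strictly dominates II.

I weakly dominates II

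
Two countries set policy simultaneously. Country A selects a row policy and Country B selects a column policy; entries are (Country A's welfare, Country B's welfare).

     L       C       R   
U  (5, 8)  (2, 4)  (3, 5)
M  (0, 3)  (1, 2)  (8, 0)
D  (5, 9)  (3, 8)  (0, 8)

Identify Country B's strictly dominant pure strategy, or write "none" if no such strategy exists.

L

L vs C: U: 8>4, M: 3>2, D: 9>8.
L vs R: U: 8>5, M: 3>0, D: 9>8.
L strictly beats every other strategy against every opponent action, so it is strictly dominant.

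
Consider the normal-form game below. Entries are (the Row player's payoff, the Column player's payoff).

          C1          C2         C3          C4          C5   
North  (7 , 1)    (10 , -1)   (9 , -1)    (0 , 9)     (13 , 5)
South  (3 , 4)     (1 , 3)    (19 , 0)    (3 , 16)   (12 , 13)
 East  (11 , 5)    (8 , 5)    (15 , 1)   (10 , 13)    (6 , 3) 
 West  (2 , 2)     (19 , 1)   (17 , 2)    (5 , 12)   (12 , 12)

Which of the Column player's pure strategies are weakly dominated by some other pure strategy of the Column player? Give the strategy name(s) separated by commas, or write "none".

C1, C2, C3, C5

C1 is weakly dominated by C4 (North: 9>1, South: 16>4, East: 13>5, West: 12>2).
C2 is weakly dominated by C1 (North: 1>-1, South: 4>3, East: 5=5, West: 2>1).
C3 is weakly dominated by C1 (North: 1>-1, South: 4>0, East: 5>1, West: 2=2).
C4 is not dominated — it holds its own against C1 at North (9>1); C2 at North (9>-1); C3 at North (9>-1); C5 at North (9>5).
C5 is weakly dominated by C4 (North: 9>5, South: 16>13, East: 13>3, West: 12=12).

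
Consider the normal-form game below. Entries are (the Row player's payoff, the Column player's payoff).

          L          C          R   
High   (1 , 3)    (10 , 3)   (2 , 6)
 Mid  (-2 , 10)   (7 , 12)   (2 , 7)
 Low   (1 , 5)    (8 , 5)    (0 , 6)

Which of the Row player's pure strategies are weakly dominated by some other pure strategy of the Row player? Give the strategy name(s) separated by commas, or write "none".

Mid, Low

Nothing dominates High: Mid at L (1>-2); Low at C (10>8).
High weakly dominates Mid — L: 1>-2, C: 10>7, R: 2=2.
Low is weakly dominated by High (L: 1=1, C: 10>8, R: 2>0).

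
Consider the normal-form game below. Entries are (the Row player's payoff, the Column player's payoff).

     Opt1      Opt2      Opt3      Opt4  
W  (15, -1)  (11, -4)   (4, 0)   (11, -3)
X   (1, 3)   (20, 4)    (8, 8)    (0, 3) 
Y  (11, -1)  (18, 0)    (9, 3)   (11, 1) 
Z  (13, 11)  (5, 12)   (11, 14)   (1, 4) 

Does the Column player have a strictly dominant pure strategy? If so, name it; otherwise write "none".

Opt3 vs Opt1: W: 0>-1, X: 8>3, Y: 3>-1, Z: 14>11.
Opt3 vs Opt2: W: 0>-4, X: 8>4, Y: 3>0, Z: 14>12.
Opt3 vs Opt4: W: 0>-3, X: 8>3, Y: 3>1, Z: 14>4.
Opt3 strictly beats every other strategy against every opponent action, so it is strictly dominant.

Opt3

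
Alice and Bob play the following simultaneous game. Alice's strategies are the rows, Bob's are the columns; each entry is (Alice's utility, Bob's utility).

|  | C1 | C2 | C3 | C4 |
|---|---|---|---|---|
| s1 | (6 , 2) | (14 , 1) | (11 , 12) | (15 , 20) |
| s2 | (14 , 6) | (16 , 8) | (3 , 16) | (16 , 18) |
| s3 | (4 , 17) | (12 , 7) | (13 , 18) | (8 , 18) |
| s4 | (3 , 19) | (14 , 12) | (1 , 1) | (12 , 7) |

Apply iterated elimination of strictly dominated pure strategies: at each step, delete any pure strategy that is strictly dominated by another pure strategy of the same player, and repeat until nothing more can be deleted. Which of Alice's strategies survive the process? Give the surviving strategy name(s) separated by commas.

Row s4 is eliminated: s2 beats it against every remaining column (C1: 14>3, C2: 16>14, C3: 3>1, C4: 16>12).
Column C1 is eliminated: C3 beats it against every remaining row (s1: 12>2, s2: 16>6, s3: 18>17).
For Bob, C3 strictly dominates C2 on the remaining rows (s1: 12>1, s2: 16>8, s3: 18>7); eliminate C2.
Among the remaining strategies, none is strictly dominated by another pure strategy of the same player, so the elimination stops.
Surviving strategies — Alice: {s1, s2, s3}; Bob: {C3, C4}.

s1, s2, s3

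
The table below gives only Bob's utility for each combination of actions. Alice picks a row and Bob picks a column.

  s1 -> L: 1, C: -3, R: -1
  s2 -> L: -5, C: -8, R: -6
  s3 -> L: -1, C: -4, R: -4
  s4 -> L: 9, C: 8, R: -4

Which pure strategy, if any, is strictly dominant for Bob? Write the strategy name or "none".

L

L vs C: s1: 1>-3, s2: -5>-8, s3: -1>-4, s4: 9>8.
L vs R: s1: 1>-1, s2: -5>-6, s3: -1>-4, s4: 9>-4.
L strictly beats every other strategy against every opponent action, so it is strictly dominant.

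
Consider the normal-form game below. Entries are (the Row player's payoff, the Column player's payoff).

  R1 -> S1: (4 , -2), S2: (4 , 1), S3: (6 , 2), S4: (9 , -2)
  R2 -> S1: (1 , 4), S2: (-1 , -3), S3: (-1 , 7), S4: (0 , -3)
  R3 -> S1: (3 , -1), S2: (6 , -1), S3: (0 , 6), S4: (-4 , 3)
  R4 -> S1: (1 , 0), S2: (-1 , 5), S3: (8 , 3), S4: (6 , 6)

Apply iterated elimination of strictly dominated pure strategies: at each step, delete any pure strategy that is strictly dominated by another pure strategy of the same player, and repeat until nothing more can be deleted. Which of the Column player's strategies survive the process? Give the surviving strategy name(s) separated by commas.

S2, S3, S4

Row R2 is eliminated: R1 beats it against every remaining column (S1: 4>1, S2: 4>-1, S3: 6>-1, S4: 9>0).
Column S1 is eliminated: S3 beats it against every remaining row (R1: 2>-2, R3: 6>-1, R4: 3>0).
Among the remaining strategies, none is strictly dominated by another pure strategy of the same player, so the elimination stops.
Surviving strategies — the Row player: {R1, R3, R4}; the Column player: {S2, S3, S4}.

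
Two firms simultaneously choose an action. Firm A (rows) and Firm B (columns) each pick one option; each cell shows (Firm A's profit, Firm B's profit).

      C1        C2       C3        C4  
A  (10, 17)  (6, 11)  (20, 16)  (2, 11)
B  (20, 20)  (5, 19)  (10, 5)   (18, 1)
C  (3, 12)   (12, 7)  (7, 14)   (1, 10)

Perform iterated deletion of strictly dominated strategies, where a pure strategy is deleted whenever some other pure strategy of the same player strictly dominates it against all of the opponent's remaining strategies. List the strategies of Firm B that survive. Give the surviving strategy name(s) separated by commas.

C1

Column C2 is eliminated: C1 beats it against every remaining row (A: 17>11, B: 20>19, C: 12>7).
Firm A's strategy C is strictly dominated by A (C1: 10>3, C3: 20>7, C4: 2>1) and is removed.
Column C3 is eliminated: C1 beats it against every remaining row (A: 17>16, B: 20>5).
For Firm A, B strictly dominates A on the remaining columns (C1: 20>10, C4: 18>2); eliminate A.
Column C4 is eliminated: C1 beats it against every remaining row (B: 20>1).
Among the remaining strategies, none is strictly dominated by another pure strategy of the same player, so the elimination stops.
Surviving strategies — Firm A: {B}; Firm B: {C1}.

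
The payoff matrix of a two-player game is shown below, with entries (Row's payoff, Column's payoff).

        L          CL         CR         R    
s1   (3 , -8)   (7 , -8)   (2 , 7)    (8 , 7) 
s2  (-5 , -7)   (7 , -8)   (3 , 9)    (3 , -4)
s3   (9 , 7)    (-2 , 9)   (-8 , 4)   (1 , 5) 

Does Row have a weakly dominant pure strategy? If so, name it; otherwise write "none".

none

s1 fails to dominate s2 at CR (2<3).
s2 fails to dominate s1 at L (-5<3).
s3 fails to dominate s1 at CL (-2<7).
No single strategy dominates all the others.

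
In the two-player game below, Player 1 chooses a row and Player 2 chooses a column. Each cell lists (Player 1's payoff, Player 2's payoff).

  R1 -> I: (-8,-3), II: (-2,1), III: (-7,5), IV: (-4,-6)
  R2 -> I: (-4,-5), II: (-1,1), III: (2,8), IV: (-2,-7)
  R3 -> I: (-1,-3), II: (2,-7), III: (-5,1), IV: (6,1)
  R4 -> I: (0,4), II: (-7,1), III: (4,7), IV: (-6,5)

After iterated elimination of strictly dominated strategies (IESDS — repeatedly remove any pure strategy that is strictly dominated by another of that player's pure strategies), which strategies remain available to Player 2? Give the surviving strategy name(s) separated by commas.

III, IV

Player 1's strategy R1 is strictly dominated by R2 (I: -4>-8, II: -1>-2, III: 2>-7, IV: -2>-4) and is removed.
Player 2's strategy I is strictly dominated by III (R2: 8>-5, R3: 1>-3, R4: 7>4) and is removed.
Column II is eliminated: III beats it against every remaining row (R2: 8>1, R3: 1>-7, R4: 7>1).
Among the remaining strategies, none is strictly dominated by another pure strategy of the same player, so the elimination stops.
Surviving strategies — Player 1: {R2, R3, R4}; Player 2: {III, IV}.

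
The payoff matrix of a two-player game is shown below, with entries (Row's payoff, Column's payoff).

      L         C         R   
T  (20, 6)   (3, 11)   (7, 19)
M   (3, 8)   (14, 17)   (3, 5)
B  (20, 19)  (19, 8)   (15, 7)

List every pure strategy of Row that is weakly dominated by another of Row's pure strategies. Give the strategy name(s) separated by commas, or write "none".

T is weakly dominated by B (L: 20=20, C: 19>3, R: 15>7).
M: dominated, since B does at least as well everywhere (L: 20>3, C: 19>14, R: 15>3).
B: no other strategy beats it everywhere (T at C (19>3); M at L (20>3)).

T, M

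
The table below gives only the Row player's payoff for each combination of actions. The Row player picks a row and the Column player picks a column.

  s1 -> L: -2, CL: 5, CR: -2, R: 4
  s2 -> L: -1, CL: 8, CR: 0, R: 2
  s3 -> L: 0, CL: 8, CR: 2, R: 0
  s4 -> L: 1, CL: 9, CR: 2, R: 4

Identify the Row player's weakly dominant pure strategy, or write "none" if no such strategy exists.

s4

s4 vs s1: L: 1>-2, CL: 9>5, CR: 2>-2, R: 4=4.
s4 vs s2: L: 1>-1, CL: 9>8, CR: 2>0, R: 4>2.
s4 vs s3: L: 1>0, CL: 9>8, CR: 2=2, R: 4>0.
s4 is at least as good as every other strategy against every opponent action, so it is weakly dominant.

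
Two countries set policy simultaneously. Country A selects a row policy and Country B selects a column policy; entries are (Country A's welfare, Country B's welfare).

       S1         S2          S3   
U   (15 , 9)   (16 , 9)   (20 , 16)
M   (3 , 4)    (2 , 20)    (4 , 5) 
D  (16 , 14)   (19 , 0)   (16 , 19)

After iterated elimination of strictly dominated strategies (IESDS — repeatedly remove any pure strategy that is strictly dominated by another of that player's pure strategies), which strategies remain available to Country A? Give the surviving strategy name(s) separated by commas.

U

Country A's strategy M is strictly dominated by U (S1: 15>3, S2: 16>2, S3: 20>4) and is removed.
For Country B, S3 strictly dominates S1 on the remaining rows (U: 16>9, D: 19>14); eliminate S1.
Column S2 is eliminated: S3 beats it against every remaining row (U: 16>9, D: 19>0).
For Country A, U strictly dominates D on the remaining columns (S3: 20>16); eliminate D.
Among the remaining strategies, none is strictly dominated by another pure strategy of the same player, so the elimination stops.
Surviving strategies — Country A: {U}; Country B: {S3}.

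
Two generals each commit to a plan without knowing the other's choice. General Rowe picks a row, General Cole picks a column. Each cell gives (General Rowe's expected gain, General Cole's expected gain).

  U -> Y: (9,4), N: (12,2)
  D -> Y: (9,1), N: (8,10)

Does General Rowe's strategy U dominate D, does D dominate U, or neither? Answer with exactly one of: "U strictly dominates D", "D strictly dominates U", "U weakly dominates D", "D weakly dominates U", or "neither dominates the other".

Compare U to D across every action of General Cole: Y: 9=9, N: 12>8.
U is at least as good everywhere and strictly better somewhere (tied only at Y), so U weakly but not strictly dominates D.

U weakly dominates D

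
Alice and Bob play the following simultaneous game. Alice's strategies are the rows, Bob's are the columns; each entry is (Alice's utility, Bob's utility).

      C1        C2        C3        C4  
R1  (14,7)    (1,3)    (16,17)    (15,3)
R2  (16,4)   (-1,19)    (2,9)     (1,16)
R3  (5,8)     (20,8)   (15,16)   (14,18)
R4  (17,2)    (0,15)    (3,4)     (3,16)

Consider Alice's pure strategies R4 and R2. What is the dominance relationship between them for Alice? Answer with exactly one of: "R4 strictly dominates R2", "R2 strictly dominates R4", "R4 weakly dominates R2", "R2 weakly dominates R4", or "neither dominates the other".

R4's payoffs vs R2's, by Bob's action — C1: 17>16, C2: 0>-1, C3: 3>2, C4: 3>1.
R4 gives a strictly higher payoff against each opponent action, so R4 strictly dominates R2.

R4 strictly dominates R2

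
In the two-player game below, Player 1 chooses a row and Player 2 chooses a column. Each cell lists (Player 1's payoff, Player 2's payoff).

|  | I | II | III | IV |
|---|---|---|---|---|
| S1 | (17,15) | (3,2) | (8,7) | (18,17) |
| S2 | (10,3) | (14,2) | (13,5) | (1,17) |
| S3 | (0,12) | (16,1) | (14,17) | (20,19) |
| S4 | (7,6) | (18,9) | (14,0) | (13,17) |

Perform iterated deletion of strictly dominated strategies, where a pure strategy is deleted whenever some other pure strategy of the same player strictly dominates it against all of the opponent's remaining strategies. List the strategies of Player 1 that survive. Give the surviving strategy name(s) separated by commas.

S3

Player 2's strategy I is strictly dominated by IV (S1: 17>15, S2: 17>3, S3: 19>12, S4: 17>6) and is removed.
For Player 1, S3 strictly dominates S1 on the remaining columns (II: 16>3, III: 14>8, IV: 20>18); eliminate S1.
Row S2 is eliminated: S3 beats it against every remaining column (II: 16>14, III: 14>13, IV: 20>1).
Column II is eliminated: IV beats it against every remaining row (S3: 19>1, S4: 17>9).
Player 2's strategy III is strictly dominated by IV (S3: 19>17, S4: 17>0) and is removed.
Row S4 is eliminated: S3 beats it against every remaining column (IV: 20>13).
Among the remaining strategies, none is strictly dominated by another pure strategy of the same player, so the elimination stops.
Surviving strategies — Player 1: {S3}; Player 2: {IV}.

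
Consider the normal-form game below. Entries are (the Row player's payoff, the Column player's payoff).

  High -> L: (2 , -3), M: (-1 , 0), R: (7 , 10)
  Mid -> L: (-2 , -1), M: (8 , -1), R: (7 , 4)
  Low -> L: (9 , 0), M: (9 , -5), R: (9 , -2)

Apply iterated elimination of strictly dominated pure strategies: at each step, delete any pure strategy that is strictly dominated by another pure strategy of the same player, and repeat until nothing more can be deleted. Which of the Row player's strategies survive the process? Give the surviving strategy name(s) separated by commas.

For the Row player, Low strictly dominates High on the remaining columns (L: 9>2, M: 9>-1, R: 9>7); eliminate High.
For the Row player, Low strictly dominates Mid on the remaining columns (L: 9>-2, M: 9>8, R: 9>7); eliminate Mid.
The Column player's strategy M is strictly dominated by L (Low: 0>-5) and is removed.
For the Column player, L strictly dominates R on the remaining rows (Low: 0>-2); eliminate R.
Among the remaining strategies, none is strictly dominated by another pure strategy of the same player, so the elimination stops.
Surviving strategies — the Row player: {Low}; the Column player: {L}.

Low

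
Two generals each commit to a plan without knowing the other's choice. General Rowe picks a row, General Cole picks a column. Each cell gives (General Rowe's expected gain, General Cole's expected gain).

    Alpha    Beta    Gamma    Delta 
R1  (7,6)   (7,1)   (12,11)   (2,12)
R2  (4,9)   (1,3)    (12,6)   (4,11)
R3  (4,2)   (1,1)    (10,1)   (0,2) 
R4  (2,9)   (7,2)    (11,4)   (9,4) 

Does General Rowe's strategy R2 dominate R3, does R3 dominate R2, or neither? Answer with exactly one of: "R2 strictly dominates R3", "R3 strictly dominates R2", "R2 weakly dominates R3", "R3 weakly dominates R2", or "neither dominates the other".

R2's payoffs vs R3's, by General Cole's action — Alpha: 4=4, Beta: 1=1, Gamma: 12>10, Delta: 4>0.
R2 is at least as good everywhere and strictly better somewhere (tied only at Alpha, Beta), so R2 weakly but not strictly dominates R3.

R2 weakly dominates R3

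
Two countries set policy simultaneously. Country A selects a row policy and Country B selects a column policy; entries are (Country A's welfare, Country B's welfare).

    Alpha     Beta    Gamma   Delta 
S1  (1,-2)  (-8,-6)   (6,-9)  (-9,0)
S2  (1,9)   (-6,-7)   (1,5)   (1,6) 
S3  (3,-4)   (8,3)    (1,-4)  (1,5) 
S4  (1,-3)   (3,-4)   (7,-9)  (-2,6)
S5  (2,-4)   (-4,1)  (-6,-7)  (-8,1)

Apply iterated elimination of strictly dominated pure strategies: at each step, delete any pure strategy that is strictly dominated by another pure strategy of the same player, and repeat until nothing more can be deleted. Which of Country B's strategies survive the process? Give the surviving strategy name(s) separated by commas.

Country A's strategy S5 is strictly dominated by S3 (Alpha: 3>2, Beta: 8>-4, Gamma: 1>-6, Delta: 1>-8) and is removed.
Country B's strategy Beta is strictly dominated by Delta (S1: 0>-6, S2: 6>-7, S3: 5>3, S4: 6>-4) and is removed.
For Country B, Delta strictly dominates Gamma on the remaining rows (S1: 0>-9, S2: 6>5, S3: 5>-4, S4: 6>-9); eliminate Gamma.
Row S1 is eliminated: S3 beats it against every remaining column (Alpha: 3>1, Delta: 1>-9).
Country A's strategy S4 is strictly dominated by S3 (Alpha: 3>1, Delta: 1>-2) and is removed.
Among the remaining strategies, none is strictly dominated by another pure strategy of the same player, so the elimination stops.
Surviving strategies — Country A: {S2, S3}; Country B: {Alpha, Delta}.

Alpha, Delta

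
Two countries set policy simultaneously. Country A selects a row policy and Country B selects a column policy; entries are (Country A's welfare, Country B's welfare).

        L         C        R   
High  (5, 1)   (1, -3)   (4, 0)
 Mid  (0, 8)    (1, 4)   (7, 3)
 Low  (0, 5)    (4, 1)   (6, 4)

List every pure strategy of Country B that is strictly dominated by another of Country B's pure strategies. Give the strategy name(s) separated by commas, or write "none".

L is not dominated — it holds its own against C at High (1>-3); R at High (1>0).
L strictly dominates C — High: 1>-3, Mid: 8>4, Low: 5>1.
L strictly dominates R — High: 1>0, Mid: 8>3, Low: 5>4.

C, R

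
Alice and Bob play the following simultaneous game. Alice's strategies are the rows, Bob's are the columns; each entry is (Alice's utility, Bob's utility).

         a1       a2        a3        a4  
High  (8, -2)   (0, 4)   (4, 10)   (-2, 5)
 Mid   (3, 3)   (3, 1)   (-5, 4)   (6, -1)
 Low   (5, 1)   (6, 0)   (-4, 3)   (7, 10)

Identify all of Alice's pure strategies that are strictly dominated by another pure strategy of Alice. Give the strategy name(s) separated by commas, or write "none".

Mid

High is not dominated — it holds its own against Mid at a1 (8>3); Low at a1 (8>5).
Mid: dominated, since Low does at least as well everywhere (a1: 5>3, a2: 6>3, a3: -4>-5, a4: 7>6).
Low: no other strategy beats it everywhere (High at a2 (6>0); Mid at a1 (5>3)).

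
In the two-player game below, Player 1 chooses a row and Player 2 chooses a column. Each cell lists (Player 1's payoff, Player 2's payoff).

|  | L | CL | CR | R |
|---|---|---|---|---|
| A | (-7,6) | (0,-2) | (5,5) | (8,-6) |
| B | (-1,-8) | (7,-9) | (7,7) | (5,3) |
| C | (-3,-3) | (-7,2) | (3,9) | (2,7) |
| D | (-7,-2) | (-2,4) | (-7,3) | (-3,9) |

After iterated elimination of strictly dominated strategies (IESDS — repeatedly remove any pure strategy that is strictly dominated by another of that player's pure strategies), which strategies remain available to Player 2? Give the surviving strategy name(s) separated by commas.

CR

For Player 1, B strictly dominates C on the remaining columns (L: -1>-3, CL: 7>-7, CR: 7>3, R: 5>2); eliminate C.
For Player 1, B strictly dominates D on the remaining columns (L: -1>-7, CL: 7>-2, CR: 7>-7, R: 5>-3); eliminate D.
For Player 2, L strictly dominates CL on the remaining rows (A: 6>-2, B: -8>-9); eliminate CL.
For Player 2, CR strictly dominates R on the remaining rows (A: 5>-6, B: 7>3); eliminate R.
Row A is eliminated: B beats it against every remaining column (L: -1>-7, CR: 7>5).
Player 2's strategy L is strictly dominated by CR (B: 7>-8) and is removed.
Among the remaining strategies, none is strictly dominated by another pure strategy of the same player, so the elimination stops.
Surviving strategies — Player 1: {B}; Player 2: {CR}.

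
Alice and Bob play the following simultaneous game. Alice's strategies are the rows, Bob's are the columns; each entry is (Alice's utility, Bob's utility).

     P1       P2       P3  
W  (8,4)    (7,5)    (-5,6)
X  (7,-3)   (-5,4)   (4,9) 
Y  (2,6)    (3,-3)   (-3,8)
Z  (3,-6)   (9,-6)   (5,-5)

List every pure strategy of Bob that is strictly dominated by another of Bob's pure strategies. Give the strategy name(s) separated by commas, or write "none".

P1: dominated, since P3 does at least as well everywhere (W: 6>4, X: 9>-3, Y: 8>6, Z: -5>-6).
P2: dominated, since P3 does at least as well everywhere (W: 6>5, X: 9>4, Y: 8>-3, Z: -5>-6).
Nothing dominates P3: P1 at W (6>4); P2 at W (6>5).

P1, P2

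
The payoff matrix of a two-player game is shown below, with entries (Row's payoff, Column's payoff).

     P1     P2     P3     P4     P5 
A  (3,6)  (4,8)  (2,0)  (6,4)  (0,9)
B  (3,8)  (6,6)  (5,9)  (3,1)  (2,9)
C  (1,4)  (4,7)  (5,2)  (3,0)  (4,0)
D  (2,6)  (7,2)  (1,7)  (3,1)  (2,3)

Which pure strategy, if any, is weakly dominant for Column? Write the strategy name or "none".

P1 fails to dominate P2 at A (6<8).
P2 fails to dominate P1 at B (6<8).
P3 fails to dominate P1 at A (0<6).
P4 fails to dominate P1 at A (4<6).
P5 fails to dominate P1 at C (0<4).
No single strategy dominates all the others.

none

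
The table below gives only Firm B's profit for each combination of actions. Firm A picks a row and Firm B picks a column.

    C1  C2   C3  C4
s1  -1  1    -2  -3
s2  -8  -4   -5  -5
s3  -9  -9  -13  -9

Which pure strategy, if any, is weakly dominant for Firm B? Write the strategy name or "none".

C2

C2 vs C1: s1: 1>-1, s2: -4>-8, s3: -9=-9.
C2 vs C3: s1: 1>-2, s2: -4>-5, s3: -9>-13.
C2 vs C4: s1: 1>-3, s2: -4>-5, s3: -9=-9.
C2 is at least as good as every other strategy against every opponent action, so it is weakly dominant.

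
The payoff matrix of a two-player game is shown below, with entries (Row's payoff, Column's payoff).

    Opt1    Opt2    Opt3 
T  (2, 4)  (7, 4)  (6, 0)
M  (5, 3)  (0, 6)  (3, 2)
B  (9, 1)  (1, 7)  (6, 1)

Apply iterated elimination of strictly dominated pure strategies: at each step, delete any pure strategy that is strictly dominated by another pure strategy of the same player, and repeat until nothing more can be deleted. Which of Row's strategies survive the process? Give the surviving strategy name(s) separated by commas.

Row's strategy M is strictly dominated by B (Opt1: 9>5, Opt2: 1>0, Opt3: 6>3) and is removed.
Column Opt3 is eliminated: Opt2 beats it against every remaining row (T: 4>0, B: 7>1).
Among the remaining strategies, none is strictly dominated by another pure strategy of the same player, so the elimination stops.
Surviving strategies — Row: {T, B}; Column: {Opt1, Opt2}.

T, B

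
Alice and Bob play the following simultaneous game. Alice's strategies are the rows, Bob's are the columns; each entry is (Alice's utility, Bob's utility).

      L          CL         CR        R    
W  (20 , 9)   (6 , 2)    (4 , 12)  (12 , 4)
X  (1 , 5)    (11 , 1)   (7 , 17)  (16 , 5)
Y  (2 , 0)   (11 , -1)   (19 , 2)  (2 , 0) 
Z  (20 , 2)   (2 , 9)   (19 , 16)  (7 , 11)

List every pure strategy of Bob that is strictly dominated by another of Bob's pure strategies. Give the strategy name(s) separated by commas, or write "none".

L: dominated, since CR does at least as well everywhere (W: 12>9, X: 17>5, Y: 2>0, Z: 16>2).
CR strictly dominates CL — W: 12>2, X: 17>1, Y: 2>-1, Z: 16>9.
CR is not dominated — it holds its own against L at W (12>9); CL at W (12>2); R at W (12>4).
R: dominated, since CR does at least as well everywhere (W: 12>4, X: 17>5, Y: 2>0, Z: 16>11).

L, CL, R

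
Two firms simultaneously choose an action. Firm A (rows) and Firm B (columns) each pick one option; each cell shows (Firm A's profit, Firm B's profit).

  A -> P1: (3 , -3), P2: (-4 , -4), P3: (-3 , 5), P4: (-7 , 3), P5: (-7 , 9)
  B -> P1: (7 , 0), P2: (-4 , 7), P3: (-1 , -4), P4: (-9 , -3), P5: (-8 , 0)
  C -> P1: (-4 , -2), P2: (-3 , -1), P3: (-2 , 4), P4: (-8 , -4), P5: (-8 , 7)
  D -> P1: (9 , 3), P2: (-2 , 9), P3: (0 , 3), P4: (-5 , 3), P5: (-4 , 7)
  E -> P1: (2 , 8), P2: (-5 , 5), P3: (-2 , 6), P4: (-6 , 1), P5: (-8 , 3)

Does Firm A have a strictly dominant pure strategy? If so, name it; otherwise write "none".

D vs A: P1: 9>3, P2: -2>-4, P3: 0>-3, P4: -5>-7, P5: -4>-7.
D vs B: P1: 9>7, P2: -2>-4, P3: 0>-1, P4: -5>-9, P5: -4>-8.
D vs C: P1: 9>-4, P2: -2>-3, P3: 0>-2, P4: -5>-8, P5: -4>-8.
D vs E: P1: 9>2, P2: -2>-5, P3: 0>-2, P4: -5>-6, P5: -4>-8.
D strictly beats every other strategy against every opponent action, so it is strictly dominant.

D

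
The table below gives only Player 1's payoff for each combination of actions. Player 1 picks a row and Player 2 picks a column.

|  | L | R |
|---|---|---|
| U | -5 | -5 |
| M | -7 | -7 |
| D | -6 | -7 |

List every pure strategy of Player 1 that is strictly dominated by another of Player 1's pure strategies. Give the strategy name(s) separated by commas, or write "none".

U is not dominated — it holds its own against M at L (-5>-7); D at L (-5>-6).
M: dominated, since U does at least as well everywhere (L: -5>-7, R: -5>-7).
D: dominated, since U does at least as well everywhere (L: -5>-6, R: -5>-7).

M, D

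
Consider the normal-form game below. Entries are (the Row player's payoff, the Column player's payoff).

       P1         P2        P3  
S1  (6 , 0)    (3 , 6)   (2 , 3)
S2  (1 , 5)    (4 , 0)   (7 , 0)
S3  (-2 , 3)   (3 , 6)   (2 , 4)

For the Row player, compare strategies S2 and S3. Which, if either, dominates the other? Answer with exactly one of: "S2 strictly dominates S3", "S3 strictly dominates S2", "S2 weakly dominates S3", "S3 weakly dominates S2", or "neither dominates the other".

Compare S2 to S3 across every action of the Column player: P1: 1>-2, P2: 4>3, P3: 7>2.
S2 gives a strictly higher payoff against every action of the Column player, so S2 strictly dominates S3.

S2 strictly dominates S3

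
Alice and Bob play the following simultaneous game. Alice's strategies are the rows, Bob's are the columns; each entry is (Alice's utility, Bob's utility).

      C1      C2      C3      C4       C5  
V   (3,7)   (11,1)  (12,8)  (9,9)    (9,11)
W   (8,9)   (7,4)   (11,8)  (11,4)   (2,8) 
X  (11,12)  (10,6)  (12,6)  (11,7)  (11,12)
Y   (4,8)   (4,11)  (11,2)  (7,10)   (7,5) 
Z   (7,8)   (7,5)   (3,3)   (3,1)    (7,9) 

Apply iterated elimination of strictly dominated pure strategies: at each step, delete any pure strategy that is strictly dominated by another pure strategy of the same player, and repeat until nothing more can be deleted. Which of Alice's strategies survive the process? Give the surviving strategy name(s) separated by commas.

X

Alice's strategy Y is strictly dominated by X (C1: 11>4, C2: 10>4, C3: 12>11, C4: 11>7, C5: 11>7) and is removed.
For Alice, X strictly dominates Z on the remaining columns (C1: 11>7, C2: 10>7, C3: 12>3, C4: 11>3, C5: 11>7); eliminate Z.
For Bob, C1 strictly dominates C2 on the remaining rows (V: 7>1, W: 9>4, X: 12>6); eliminate C2.
Column C4 is eliminated: C5 beats it against every remaining row (V: 11>9, W: 8>4, X: 12>7).
For Alice, X strictly dominates W on the remaining columns (C1: 11>8, C3: 12>11, C5: 11>2); eliminate W.
Column C3 is eliminated: C5 beats it against every remaining row (V: 11>8, X: 12>6).
Row V is eliminated: X beats it against every remaining column (C1: 11>3, C5: 11>9).
Among the remaining strategies, none is strictly dominated by another pure strategy of the same player, so the elimination stops.
Surviving strategies — Alice: {X}; Bob: {C1, C5}.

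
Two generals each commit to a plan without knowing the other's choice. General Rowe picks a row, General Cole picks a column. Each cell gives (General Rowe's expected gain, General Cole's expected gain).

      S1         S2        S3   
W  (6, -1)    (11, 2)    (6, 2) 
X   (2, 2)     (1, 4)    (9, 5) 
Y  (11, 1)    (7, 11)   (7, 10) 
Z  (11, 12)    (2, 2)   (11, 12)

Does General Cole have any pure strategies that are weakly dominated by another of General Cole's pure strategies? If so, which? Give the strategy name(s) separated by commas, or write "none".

S1

S1 is weakly dominated by S3 (W: 2>-1, X: 5>2, Y: 10>1, Z: 12=12).
S2: no other strategy beats it everywhere (S1 at W (2>-1); S3 at Y (11>10)).
S3: no other strategy beats it everywhere (S1 at W (2>-1); S2 at X (5>4)).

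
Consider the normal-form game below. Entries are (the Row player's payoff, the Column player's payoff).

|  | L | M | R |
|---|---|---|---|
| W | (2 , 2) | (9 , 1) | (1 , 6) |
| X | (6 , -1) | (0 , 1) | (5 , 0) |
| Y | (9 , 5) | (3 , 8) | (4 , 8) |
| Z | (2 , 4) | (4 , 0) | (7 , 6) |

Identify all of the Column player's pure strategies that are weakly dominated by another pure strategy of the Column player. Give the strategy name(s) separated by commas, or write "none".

R weakly dominates L — W: 6>2, X: 0>-1, Y: 8>5, Z: 6>4.
Nothing dominates M: L at X (1>-1); R at X (1>0).
Nothing dominates R: L at W (6>2); M at W (6>1).

L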